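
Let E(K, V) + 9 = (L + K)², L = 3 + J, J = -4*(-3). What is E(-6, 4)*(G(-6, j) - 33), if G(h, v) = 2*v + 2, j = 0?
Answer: -2232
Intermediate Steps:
J = 12
L = 15 (L = 3 + 12 = 15)
G(h, v) = 2 + 2*v
E(K, V) = -9 + (15 + K)²
E(-6, 4)*(G(-6, j) - 33) = (-9 + (15 - 6)²)*((2 + 2*0) - 33) = (-9 + 9²)*((2 + 0) - 33) = (-9 + 81)*(2 - 33) = 72*(-31) = -2232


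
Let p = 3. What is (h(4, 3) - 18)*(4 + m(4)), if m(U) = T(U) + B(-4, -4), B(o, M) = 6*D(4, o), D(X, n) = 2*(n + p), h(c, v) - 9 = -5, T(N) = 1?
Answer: 98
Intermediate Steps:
h(c, v) = 4 (h(c, v) = 9 - 5 = 4)
D(X, n) = 6 + 2*n (D(X, n) = 2*(n + 3) = 2*(3 + n) = 6 + 2*n)
B(o, M) = 36 + 12*o (B(o, M) = 6*(6 + 2*o) = 36 + 12*o)
m(U) = -11 (m(U) = 1 + (36 + 12*(-4)) = 1 + (36 - 48) = 1 - 12 = -11)
(h(4, 3) - 18)*(4 + m(4)) = (4 - 18)*(4 - 11) = -14*(-7) = 98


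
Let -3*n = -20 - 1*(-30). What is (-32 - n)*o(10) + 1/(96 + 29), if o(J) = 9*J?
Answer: -322499/125 ≈ -2580.0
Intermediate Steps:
n = -10/3 (n = -(-20 - 1*(-30))/3 = -(-20 + 30)/3 = -1/3*10 = -10/3 ≈ -3.3333)
(-32 - n)*o(10) + 1/(96 + 29) = (-32 - 1*(-10/3))*(9*10) + 1/(96 + 29) = (-32 + 10/3)*90 + 1/125 = -86/3*90 + 1/125 = -2580 + 1/125 = -322499/125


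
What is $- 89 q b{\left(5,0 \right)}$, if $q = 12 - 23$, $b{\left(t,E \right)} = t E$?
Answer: $0$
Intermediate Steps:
$b{\left(t,E \right)} = E t$
$q = -11$
$- 89 q b{\left(5,0 \right)} = \left(-89\right) \left(-11\right) 0 \cdot 5 = 979 \cdot 0 = 0$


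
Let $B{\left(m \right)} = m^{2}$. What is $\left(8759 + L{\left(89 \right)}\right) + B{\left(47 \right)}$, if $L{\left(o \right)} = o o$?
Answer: $18889$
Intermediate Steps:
$L{\left(o \right)} = o^{2}$
$\left(8759 + L{\left(89 \right)}\right) + B{\left(47 \right)} = \left(8759 + 89^{2}\right) + 47^{2} = \left(8759 + 7921\right) + 2209 = 16680 + 2209 = 18889$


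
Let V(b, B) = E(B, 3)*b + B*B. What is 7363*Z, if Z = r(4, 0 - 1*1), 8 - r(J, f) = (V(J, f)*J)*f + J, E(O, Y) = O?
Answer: -58904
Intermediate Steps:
V(b, B) = B² + B*b (V(b, B) = B*b + B*B = B*b + B² = B² + B*b)
r(J, f) = 8 - J - J*f²*(J + f) (r(J, f) = 8 - (((f*(f + J))*J)*f + J) = 8 - (((f*(J + f))*J)*f + J) = 8 - ((J*f*(J + f))*f + J) = 8 - (J*f²*(J + f) + J) = 8 - (J + J*f²*(J + f)) = 8 + (-J - J*f²*(J + f)) = 8 - J - J*f²*(J + f))
Z = -8 (Z = 8 - 1*4 - 1*4*(0 - 1*1)²*(4 + (0 - 1*1)) = 8 - 4 - 1*4*(0 - 1)²*(4 + (0 - 1)) = 8 - 4 - 1*4*(-1)²*(4 - 1) = 8 - 4 - 1*4*1*3 = 8 - 4 - 12 = -8)
7363*Z = 7363*(-8) = -58904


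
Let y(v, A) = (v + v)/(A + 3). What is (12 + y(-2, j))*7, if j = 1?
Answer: 77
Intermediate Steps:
y(v, A) = 2*v/(3 + A) (y(v, A) = (2*v)/(3 + A) = 2*v/(3 + A))
(12 + y(-2, j))*7 = (12 + 2*(-2)/(3 + 1))*7 = (12 + 2*(-2)/4)*7 = (12 + 2*(-2)*(1/4))*7 = (12 - 1)*7 = 11*7 = 77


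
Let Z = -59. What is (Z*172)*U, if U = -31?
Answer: 314588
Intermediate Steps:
(Z*172)*U = -59*172*(-31) = -10148*(-31) = 314588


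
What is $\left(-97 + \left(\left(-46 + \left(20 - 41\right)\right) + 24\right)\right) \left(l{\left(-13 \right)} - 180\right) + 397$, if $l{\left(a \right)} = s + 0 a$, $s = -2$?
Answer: $25877$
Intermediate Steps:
$l{\left(a \right)} = -2$ ($l{\left(a \right)} = -2 + 0 a = -2 + 0 = -2$)
$\left(-97 + \left(\left(-46 + \left(20 - 41\right)\right) + 24\right)\right) \left(l{\left(-13 \right)} - 180\right) + 397 = \left(-97 + \left(\left(-46 + \left(20 - 41\right)\right) + 24\right)\right) \left(-2 - 180\right) + 397 = \left(-97 + \left(\left(-46 - 21\right) + 24\right)\right) \left(-182\right) + 397 = \left(-97 + \left(-67 + 24\right)\right) \left(-182\right) + 397 = \left(-97 - 43\right) \left(-182\right) + 397 = \left(-140\right) \left(-182\right) + 397 = 25480 + 397 = 25877$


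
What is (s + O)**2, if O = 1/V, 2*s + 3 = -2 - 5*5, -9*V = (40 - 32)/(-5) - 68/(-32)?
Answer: 50625/49 ≈ 1033.2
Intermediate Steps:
V = -7/120 (V = -((40 - 32)/(-5) - 68/(-32))/9 = -(8*(-1/5) - 68*(-1/32))/9 = -(-8/5 + 17/8)/9 = -1/9*21/40 = -7/120 ≈ -0.058333)
s = -15 (s = -3/2 + (-2 - 5*5)/2 = -3/2 + (-2 - 25)/2 = -3/2 + (1/2)*(-27) = -3/2 - 27/2 = -15)
O = -120/7 (O = 1/(-7/120) = -120/7 ≈ -17.143)
(s + O)**2 = (-15 - 120/7)**2 = (-225/7)**2 = 50625/49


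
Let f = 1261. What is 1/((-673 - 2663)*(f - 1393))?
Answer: 1/440352 ≈ 2.2709e-6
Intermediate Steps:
1/((-673 - 2663)*(f - 1393)) = 1/((-673 - 2663)*(1261 - 1393)) = 1/(-3336*(-132)) = 1/440352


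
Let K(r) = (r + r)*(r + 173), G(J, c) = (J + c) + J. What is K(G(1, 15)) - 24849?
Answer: -18389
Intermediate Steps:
G(J, c) = c + 2*J
K(r) = 2*r*(173 + r) (K(r) = (2*r)*(173 + r) = 2*r*(173 + r))
K(G(1, 15)) - 24849 = 2*(15 + 2*1)*(173 + (15 + 2*1)) - 24849 = 2*(15 + 2)*(173 + (15 + 2)) - 24849 = 2*17*(173 + 17) - 24849 = 2*17*190 - 24849 = 6460 - 24849 = -18389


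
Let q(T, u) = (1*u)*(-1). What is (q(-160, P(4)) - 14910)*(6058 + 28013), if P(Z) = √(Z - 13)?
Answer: -507998610 - 102213*I ≈ -5.08e+8 - 1.0221e+5*I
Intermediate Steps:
P(Z) = √(-13 + Z)
q(T, u) = -u (q(T, u) = u*(-1) = -u)
(q(-160, P(4)) - 14910)*(6058 + 28013) = (-√(-13 + 4) - 14910)*(6058 + 28013) = (-√(-9) - 14910)*34071 = (-3*I - 14910)*34071 = (-14910 - 3*I)*34071 = -507998610 - 102213*I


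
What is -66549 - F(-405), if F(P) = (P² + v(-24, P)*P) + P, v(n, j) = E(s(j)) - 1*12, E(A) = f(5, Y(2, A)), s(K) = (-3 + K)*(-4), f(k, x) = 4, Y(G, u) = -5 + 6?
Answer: -233409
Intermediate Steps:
Y(G, u) = 1
s(K) = 12 - 4*K
E(A) = 4
v(n, j) = -8 (v(n, j) = 4 - 1*12 = 4 - 12 = -8)
F(P) = P² - 7*P (F(P) = (P² - 8*P) + P = P² - 7*P)
-66549 - F(-405) = -66549 - (-405)*(-7 - 405) = -66549 - (-405)*(-412) = -66549 - 1*166860 = -66549 - 166860 = -233409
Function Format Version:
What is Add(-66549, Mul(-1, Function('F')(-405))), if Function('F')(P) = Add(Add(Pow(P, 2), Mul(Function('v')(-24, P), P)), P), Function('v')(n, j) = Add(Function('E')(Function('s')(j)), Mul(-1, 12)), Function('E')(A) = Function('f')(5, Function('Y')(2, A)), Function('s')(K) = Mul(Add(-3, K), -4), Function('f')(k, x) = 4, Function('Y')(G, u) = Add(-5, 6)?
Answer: -233409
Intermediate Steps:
Function('Y')(G, u) = 1
Function('s')(K) = Add(12, Mul(-4, K))
Function('E')(A) = 4
Function('v')(n, j) = -8 (Function('v')(n, j) = Add(4, Mul(-1, 12)) = Add(4, -12) = -8)
Function('F')(P) = Add(Pow(P, 2), Mul(-7, P)) (Function('F')(P) = Add(Add(Pow(P, 2), Mul(-8, P)), P) = Add(Pow(P, 2), Mul(-7, P)))
Add(-66549, Mul(-1, Function('F')(-405))) = Add(-66549, Mul(-1, Mul(-405, Add(-7, -405)))) = Add(-66549, Mul(-1, Mul(-405, -412))) = Add(-66549, Mul(-1, 166860)) = Add(-66549, -166860) = -233409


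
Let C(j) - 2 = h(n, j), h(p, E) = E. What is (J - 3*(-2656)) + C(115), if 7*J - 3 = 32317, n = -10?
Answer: 88915/7 ≈ 12702.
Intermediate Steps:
C(j) = 2 + j
J = 32320/7 (J = 3/7 + (⅐)*32317 = 3/7 + 32317/7 = 32320/7 ≈ 4617.1)
(J - 3*(-2656)) + C(115) = (32320/7 - 3*(-2656)) + (2 + 115) = (32320/7 + 7968) + 117 = 88096/7 + 117 = 88915/7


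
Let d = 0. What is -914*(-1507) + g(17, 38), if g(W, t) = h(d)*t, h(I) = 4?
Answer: 1377550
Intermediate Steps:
g(W, t) = 4*t
-914*(-1507) + g(17, 38) = -914*(-1507) + 4*38 = 1377398 + 152 = 1377550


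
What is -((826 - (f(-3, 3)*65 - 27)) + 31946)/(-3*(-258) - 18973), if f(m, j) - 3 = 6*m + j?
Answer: 33579/18199 ≈ 1.8451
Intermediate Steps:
f(m, j) = 3 + j + 6*m (f(m, j) = 3 + (6*m + j) = 3 + (j + 6*m) = 3 + j + 6*m)
-((826 - (f(-3, 3)*65 - 27)) + 31946)/(-3*(-258) - 18973) = -((826 - ((3 + 3 + 6*(-3))*65 - 27)) + 31946)/(-3*(-258) - 18973) = -((826 - ((3 + 3 - 18)*65 - 27)) + 31946)/(774 - 18973) = -((826 - (-12*65 - 27)) + 31946)/(-18199) = -((826 - (-780 - 27)) + 31946)*(-1)/18199 = -((826 - 1*(-807)) + 31946)*(-1)/18199 = -((826 + 807) + 31946)*(-1)/18199 = -(1633 + 31946)*(-1)/18199 = -33579*(-1)/18199 = -1*(-33579/18199) = 33579/18199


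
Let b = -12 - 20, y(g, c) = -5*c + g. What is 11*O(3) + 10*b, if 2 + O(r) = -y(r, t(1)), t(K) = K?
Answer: -320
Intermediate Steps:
y(g, c) = g - 5*c
O(r) = 3 - r (O(r) = -2 - (r - 5*1) = -2 - (r - 5) = -2 - (-5 + r) = -2 + (5 - r) = 3 - r)
b = -32
11*O(3) + 10*b = 11*(3 - 1*3) + 10*(-32) = 11*(3 - 3) - 320 = 11*0 - 320 = 0 - 320 = -320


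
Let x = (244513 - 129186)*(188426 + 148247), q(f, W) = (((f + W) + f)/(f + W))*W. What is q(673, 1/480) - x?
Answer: -6020577720432751199/155059680 ≈ -3.8827e+10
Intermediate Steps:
q(f, W) = W*(W + 2*f)/(W + f) (q(f, W) = (((W + f) + f)/(W + f))*W = ((W + 2*f)/(W + f))*W = W*(W + 2*f)/(W + f))
x = 38827487071 (x = 115327*336673 = 38827487071)
q(673, 1/480) - x = (1/480 + 2*673)/(480*(1/480 + 673)) - 1*38827487071 = (1/480 + 1346)/(480*(1/480 + 673)) - 38827487071 = (1/480)*(646081/480)/(323041/480) - 38827487071 = (1/480)*(480/323041)*(646081/480) - 38827487071 = 646081/155059680 - 38827487071 = -6020577720432751199/155059680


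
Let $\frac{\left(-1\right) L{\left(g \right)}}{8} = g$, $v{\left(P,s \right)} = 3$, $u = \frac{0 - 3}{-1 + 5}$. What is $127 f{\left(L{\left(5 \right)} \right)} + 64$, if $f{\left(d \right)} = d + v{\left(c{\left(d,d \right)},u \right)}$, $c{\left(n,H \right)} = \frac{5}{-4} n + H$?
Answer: $-4635$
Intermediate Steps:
$c{\left(n,H \right)} = H - \frac{5 n}{4}$ ($c{\left(n,H \right)} = 5 \left(- \frac{1}{4}\right) n + H = - \frac{5 n}{4} + H = H - \frac{5 n}{4}$)
$u = - \frac{3}{4} \approx -0.75$
$L{\left(g \right)} = - 8 g$
$f{\left(d \right)} = 3 + d$ ($f{\left(d \right)} = d + 3 = 3 + d$)
$127 f{\left(L{\left(5 \right)} \right)} + 64 = 127 \left(3 - 40\right) + 64 = 127 \left(-37\right) + 64 = -4699 + 64 = -4635$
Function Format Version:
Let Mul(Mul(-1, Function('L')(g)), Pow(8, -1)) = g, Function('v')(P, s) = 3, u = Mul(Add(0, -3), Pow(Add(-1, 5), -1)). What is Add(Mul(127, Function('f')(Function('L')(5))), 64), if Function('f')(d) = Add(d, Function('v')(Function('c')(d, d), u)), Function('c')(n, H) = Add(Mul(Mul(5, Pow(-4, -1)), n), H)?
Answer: -4635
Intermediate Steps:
Function('c')(n, H) = Add(H, Mul(Rational(-5, 4), n)) (Function('c')(n, H) = Add(Mul(Mul(5, Rational(-1, 4)), n), H) = Add(Mul(Rational(-5, 4), n), H) = Add(H, Mul(Rational(-5, 4), n)))
u = Rational(-3, 4) (u = Mul(-3, Pow(4, -1)) = Mul(-3, Rational(1, 4)) = Rational(-3, 4) ≈ -0.75000)
Function('L')(g) = Mul(-8, g)
Function('f')(d) = Add(3, d) (Function('f')(d) = Add(d, 3) = Add(3, d))
Add(Mul(127, Function('f')(Function('L')(5))), 64) = Add(Mul(127, Add(3, Mul(-8, 5))), 64) = Add(Mul(127, Add(3, -40)), 64) = Add(Mul(127, -37), 64) = Add(-4699, 64) = -4635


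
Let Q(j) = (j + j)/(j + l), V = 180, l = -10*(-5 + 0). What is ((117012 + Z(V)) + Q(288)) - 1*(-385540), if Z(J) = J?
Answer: 84961996/169 ≈ 5.0273e+5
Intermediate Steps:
l = 50 (l = -10*(-5) = 50)
Q(j) = 2*j/(50 + j) (Q(j) = (j + j)/(j + 50) = (2*j)/(50 + j) = 2*j/(50 + j))
((117012 + Z(V)) + Q(288)) - 1*(-385540) = ((117012 + 180) + 2*288/(50 + 288)) - 1*(-385540) = (117192 + 2*288/338) + 385540 = (117192 + 2*288*(1/338)) + 385540 = (117192 + 288/169) + 385540 = 19805736/169 + 385540 = 84961996/169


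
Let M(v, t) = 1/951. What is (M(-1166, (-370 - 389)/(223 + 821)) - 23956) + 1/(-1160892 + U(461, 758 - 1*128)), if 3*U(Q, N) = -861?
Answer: -26454159961696/1104281229 ≈ -23956.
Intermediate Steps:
U(Q, N) = -287 (U(Q, N) = (1/3)*(-861) = -287)
M(v, t) = 1/951
(M(-1166, (-370 - 389)/(223 + 821)) - 23956) + 1/(-1160892 + U(461, 758 - 1*128)) = (1/951 - 23956) + 1/(-1160892 - 287) = -22782155/951 + 1/(-1161179) = -22782155/951 - 1/1161179 = -26454159961696/1104281229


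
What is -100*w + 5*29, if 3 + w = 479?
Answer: -47455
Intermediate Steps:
w = 476 (w = -3 + 479 = 476)
-100*w + 5*29 = -100*476 + 5*29 = -47600 + 145 = -47455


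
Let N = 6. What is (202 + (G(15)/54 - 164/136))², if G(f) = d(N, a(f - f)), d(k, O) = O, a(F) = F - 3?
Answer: 943288369/23409 ≈ 40296.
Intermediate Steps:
a(F) = -3 + F
G(f) = -3 (G(f) = -3 + (f - f) = -3 + 0 = -3)
(202 + (G(15)/54 - 164/136))² = (202 + (-3/54 - 164/136))² = (202 + (-3*1/54 - 164*1/136))² = (202 + (-1/18 - 41/34))² = (202 - 193/153)² = (30713/153)² = 943288369/23409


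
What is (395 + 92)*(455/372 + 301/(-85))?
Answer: -35695639/31620 ≈ -1128.9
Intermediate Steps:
(395 + 92)*(455/372 + 301/(-85)) = 487*(455*(1/372) + 301*(-1/85)) = 487*(455/372 - 301/85) = 487*(-73297/31620) = -35695639/31620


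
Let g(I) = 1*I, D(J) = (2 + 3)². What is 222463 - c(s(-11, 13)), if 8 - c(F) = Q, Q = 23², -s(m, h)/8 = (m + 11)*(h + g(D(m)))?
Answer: 222984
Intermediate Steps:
D(J) = 25 (D(J) = 5² = 25)
g(I) = I
s(m, h) = -8*(11 + m)*(25 + h) (s(m, h) = -8*(m + 11)*(h + 25) = -8*(11 + m)*(25 + h))
Q = 529
c(F) = -521 (c(F) = 8 - 1*529 = 8 - 529 = -521)
222463 - c(s(-11, 13)) = 222463 - 1*(-521) = 222463 + 521 = 222984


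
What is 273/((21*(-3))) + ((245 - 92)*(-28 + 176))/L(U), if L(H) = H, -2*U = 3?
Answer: -45301/3 ≈ -15100.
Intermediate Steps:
U = -3/2 (U = -½*3 = -3/2 ≈ -1.5000)
273/((21*(-3))) + ((245 - 92)*(-28 + 176))/L(U) = 273/((21*(-3))) + ((245 - 92)*(-28 + 176))/(-3/2) = 273/(-63) + (153*148)*(-⅔) = 273*(-1/63) + 22644*(-⅔) = -13/3 - 15096 = -45301/3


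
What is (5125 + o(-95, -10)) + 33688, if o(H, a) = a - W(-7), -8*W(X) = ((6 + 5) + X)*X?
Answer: 77599/2 ≈ 38800.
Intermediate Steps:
W(X) = -X*(11 + X)/8 (W(X) = -((6 + 5) + X)*X/8 = -(11 + X)*X/8 = -X*(11 + X)/8)
o(H, a) = -7/2 + a (o(H, a) = a - (-1)*(-7)*(11 - 7)/8 = a - (-1)*(-7)*4/8 = a - 1*7/2 = a - 7/2 = -7/2 + a)
(5125 + o(-95, -10)) + 33688 = (5125 + (-7/2 - 10)) + 33688 = (5125 - 27/2) + 33688 = 10223/2 + 33688 = 77599/2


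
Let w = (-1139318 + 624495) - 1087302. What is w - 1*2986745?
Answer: -4588870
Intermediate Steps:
w = -1602125 (w = -514823 - 1087302 = -1602125)
w - 1*2986745 = -1602125 - 1*2986745 = -1602125 - 2986745 = -4588870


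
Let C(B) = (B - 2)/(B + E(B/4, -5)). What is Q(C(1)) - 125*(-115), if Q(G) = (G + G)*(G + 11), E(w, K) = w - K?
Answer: 8982207/625 ≈ 14372.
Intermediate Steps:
C(B) = (-2 + B)/(5 + 5*B/4) (C(B) = (B - 2)/(B + (B/4 - 1*(-5))) = (-2 + B)/(B + (B*(¼) + 5)) = (-2 + B)/(B + (B/4 + 5)) = (-2 + B)/(B + (5 + B/4)) = (-2 + B)/(5 + 5*B/4))
Q(G) = 2*G*(11 + G) (Q(G) = (2*G)*(11 + G) = 2*G*(11 + G))
Q(C(1)) - 125*(-115) = 2*(4*(-2 + 1)/(5*(4 + 1)))*(11 + 4*(-2 + 1)/(5*(4 + 1))) - 125*(-115) = 2*((⅘)*(-1)/5)*(11 + (⅘)*(-1)/5) + 14375 = 2*((⅘)*(⅕)*(-1))*(11 + (⅘)*(⅕)*(-1)) + 14375 = 2*(-4/25)*(11 - 4/25) + 14375 = 2*(-4/25)*(271/25) + 14375 = -2168/625 + 14375 = 8982207/625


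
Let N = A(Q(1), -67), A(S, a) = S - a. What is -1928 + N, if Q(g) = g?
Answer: -1860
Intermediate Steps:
N = 68 (N = 1 - 1*(-67) = 1 + 67 = 68)
-1928 + N = -1928 + 68 = -1860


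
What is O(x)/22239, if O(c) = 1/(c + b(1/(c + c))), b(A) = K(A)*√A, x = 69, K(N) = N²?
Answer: 383709024288/588798044388714937 - 2116*√138/588798044388714937 ≈ 6.5168e-7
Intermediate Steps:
b(A) = A^(5/2) (b(A) = A²*√A = A^(5/2))
O(c) = 1/(c + √2*(1/c)^(5/2)/8) (O(c) = 1/(c + (1/(c + c))^(5/2)) = 1/(c + (1/(2*c))^(5/2)) = 1/(c + √2*(1/c)^(5/2)/8))
O(x)/22239 = (8*69²/(8*69³ + √2*√(1/69)))/22239 = (8*4761/(8*328509 + √2*√(1/69)))*(1/22239) = (8*4761/(2628072 + √2*(√69/69)))*(1/22239) = (8*4761/(2628072 + √138/69))*(1/22239) = (38088/(2628072 + √138/69))*(1/22239) = 4232/(2471*(2628072 + √138/69))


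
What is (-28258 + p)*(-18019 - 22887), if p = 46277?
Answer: -737085214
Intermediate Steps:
(-28258 + p)*(-18019 - 22887) = (-28258 + 46277)*(-18019 - 22887) = 18019*(-40906) = -737085214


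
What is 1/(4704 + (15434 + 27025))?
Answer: 1/47163 ≈ 2.1203e-5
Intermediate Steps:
1/(4704 + (15434 + 27025)) = 1/(4704 + 42459) = 1/47163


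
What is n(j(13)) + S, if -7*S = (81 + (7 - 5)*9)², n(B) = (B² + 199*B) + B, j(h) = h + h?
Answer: 31331/7 ≈ 4475.9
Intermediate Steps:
j(h) = 2*h
n(B) = B² + 200*B
S = -9801/7 (S = -(81 + (7 - 5)*9)²/7 = -(81 + 2*9)²/7 = -(81 + 18)²/7 = -⅐*99² = -⅐*9801 = -9801/7 ≈ -1400.1)
n(j(13)) + S = (2*13)*(200 + 2*13) - 9801/7 = 26*(200 + 26) - 9801/7 = 26*226 - 9801/7 = 5876 - 9801/7 = 31331/7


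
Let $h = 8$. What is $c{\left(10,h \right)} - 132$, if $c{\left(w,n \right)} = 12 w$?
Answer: $-12$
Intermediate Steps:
$c{\left(10,h \right)} - 132 = 12 \cdot 10 - 132 = 120 - 132 = -12$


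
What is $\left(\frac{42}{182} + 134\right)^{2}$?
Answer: $\frac{3045025}{169} \approx 18018.0$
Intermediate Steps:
$\left(\frac{42}{182} + 134\right)^{2} = \left(42 \cdot \frac{1}{182} + 134\right)^{2} = \left(\frac{3}{13} + 134\right)^{2} = \left(\frac{1745}{13}\right)^{2} = \frac{3045025}{169}$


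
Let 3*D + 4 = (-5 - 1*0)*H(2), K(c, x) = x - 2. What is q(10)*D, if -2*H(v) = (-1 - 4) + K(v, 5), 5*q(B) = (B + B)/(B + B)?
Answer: -⅗ ≈ -0.60000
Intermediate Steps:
q(B) = ⅕ (q(B) = ((B + B)/(B + B))/5 = ((2*B)/((2*B)))/5 = ((2*B)*(1/(2*B)))/5 = (⅕)*1 = ⅕)
K(c, x) = -2 + x
H(v) = 1 (H(v) = -((-1 - 4) + (-2 + 5))/2 = -(-5 + 3)/2 = -½*(-2) = 1)
D = -3 (D = -4/3 + ((-5 - 1*0)*1)/3 = -4/3 + ((-5 + 0)*1)/3 = -4/3 + (-5*1)/3 = -4/3 + (⅓)*(-5) = -4/3 - 5/3 = -3)
q(10)*D = (⅕)*(-3) = -⅗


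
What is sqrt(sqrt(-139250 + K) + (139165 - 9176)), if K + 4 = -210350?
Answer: sqrt(129989 + 2*I*sqrt(87401)) ≈ 360.54 + 0.82*I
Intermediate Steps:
K = -210354 (K = -4 - 210350 = -210354)
sqrt(sqrt(-139250 + K) + (139165 - 9176)) = sqrt(sqrt(-139250 - 210354) + (139165 - 9176)) = sqrt(sqrt(-349604) + 129989) = sqrt(2*I*sqrt(87401) + 129989) = sqrt(129989 + 2*I*sqrt(87401))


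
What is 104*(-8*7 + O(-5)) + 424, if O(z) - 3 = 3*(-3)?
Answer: -6024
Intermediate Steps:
O(z) = -6 (O(z) = 3 + 3*(-3) = 3 - 9 = -6)
104*(-8*7 + O(-5)) + 424 = 104*(-8*7 - 6) + 424 = 104*(-56 - 6) + 424 = 104*(-62) + 424 = -6448 + 424 = -6024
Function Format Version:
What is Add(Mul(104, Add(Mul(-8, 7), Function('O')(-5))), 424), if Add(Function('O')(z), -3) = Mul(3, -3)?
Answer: -6024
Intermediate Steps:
Function('O')(z) = -6 (Function('O')(z) = Add(3, Mul(3, -3)) = Add(3, -9) = -6)
Add(Mul(104, Add(Mul(-8, 7), Function('O')(-5))), 424) = Add(Mul(104, Add(Mul(-8, 7), -6)), 424) = Add(Mul(104, Add(-56, -6)), 424) = Add(Mul(104, -62), 424) = Add(-6448, 424) = -6024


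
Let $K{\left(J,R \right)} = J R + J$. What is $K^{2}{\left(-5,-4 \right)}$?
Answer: $225$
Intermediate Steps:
$K{\left(J,R \right)} = J + J R$
$K^{2}{\left(-5,-4 \right)} = \left(- 5 \left(1 - 4\right)\right)^{2} = \left(\left(-5\right) \left(-3\right)\right)^{2} = 15^{2} = 225$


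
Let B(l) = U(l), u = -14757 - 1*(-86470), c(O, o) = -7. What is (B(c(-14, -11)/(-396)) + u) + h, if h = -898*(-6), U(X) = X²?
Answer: 12090670465/156816 ≈ 77101.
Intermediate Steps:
u = 71713 (u = -14757 + 86470 = 71713)
B(l) = l²
h = 5388
(B(c(-14, -11)/(-396)) + u) + h = ((-7/(-396))² + 71713) + 5388 = ((-7*(-1/396))² + 71713) + 5388 = ((7/396)² + 71713) + 5388 = (49/156816 + 71713) + 5388 = 11245745857/156816 + 5388 = 12090670465/156816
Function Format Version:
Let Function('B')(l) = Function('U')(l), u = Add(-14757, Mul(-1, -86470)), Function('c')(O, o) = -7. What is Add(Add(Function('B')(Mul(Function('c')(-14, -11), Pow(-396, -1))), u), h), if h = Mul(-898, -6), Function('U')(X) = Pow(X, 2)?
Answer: Rational(12090670465, 156816) ≈ 77101.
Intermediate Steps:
u = 71713 (u = Add(-14757, 86470) = 71713)
Function('B')(l) = Pow(l, 2)
h = 5388
Add(Add(Function('B')(Mul(Function('c')(-14, -11), Pow(-396, -1))), u), h) = Add(Add(Pow(Mul(-7, Pow(-396, -1)), 2), 71713), 5388) = Add(Add(Pow(Mul(-7, Rational(-1, 396)), 2), 71713), 5388) = Add(Add(Pow(Rational(7, 396), 2), 71713), 5388) = Add(Add(Rational(49, 156816), 71713), 5388) = Add(Rational(11245745857, 156816), 5388) = Rational(12090670465, 156816)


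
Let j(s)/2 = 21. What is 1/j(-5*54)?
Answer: 1/42 ≈ 0.023810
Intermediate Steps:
j(s) = 42 (j(s) = 2*21 = 42)
1/j(-5*54) = 1/42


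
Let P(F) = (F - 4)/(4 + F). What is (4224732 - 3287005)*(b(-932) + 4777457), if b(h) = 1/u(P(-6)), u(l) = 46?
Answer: 206077720268721/46 ≈ 4.4800e+12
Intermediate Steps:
P(F) = (-4 + F)/(4 + F)
b(h) = 1/46
(4224732 - 3287005)*(b(-932) + 4777457) = (4224732 - 3287005)*(1/46 + 4777457) = 937727*(219763023/46) = 206077720268721/46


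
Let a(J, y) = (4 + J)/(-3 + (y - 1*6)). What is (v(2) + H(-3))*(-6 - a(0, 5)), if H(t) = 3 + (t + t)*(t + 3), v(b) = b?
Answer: -25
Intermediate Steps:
a(J, y) = (4 + J)/(-9 + y) (a(J, y) = (4 + J)/(-3 + (y - 6)) = (4 + J)/(-3 + (-6 + y)) = (4 + J)/(-9 + y))
H(t) = 3 + 2*t*(3 + t) (H(t) = 3 + (2*t)*(3 + t) = 3 + 2*t*(3 + t))
(v(2) + H(-3))*(-6 - a(0, 5)) = (2 + (3 + 2*(-3)² + 6*(-3)))*(-6 - (4 + 0)/(-9 + 5)) = (2 + (3 + 2*9 - 18))*(-6 - 4/(-4)) = (2 + (3 + 18 - 18))*(-6 - (-1)*4/4) = (2 + 3)*(-6 - 1*(-1)) = 5*(-6 + 1) = 5*(-5) = -25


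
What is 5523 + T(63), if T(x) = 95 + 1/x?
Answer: 353935/63 ≈ 5618.0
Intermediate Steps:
5523 + T(63) = 5523 + (95 + 1/63) = 5523 + 5986/63 = 353935/63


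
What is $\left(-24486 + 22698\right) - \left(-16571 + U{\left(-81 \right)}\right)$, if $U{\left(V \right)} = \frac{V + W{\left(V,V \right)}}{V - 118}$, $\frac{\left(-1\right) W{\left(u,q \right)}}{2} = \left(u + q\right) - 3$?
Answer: $\frac{2942066}{199} \approx 14784.0$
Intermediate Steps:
$W{\left(u,q \right)} = 6 - 2 q - 2 u$ ($W{\left(u,q \right)} = - 2 \left(\left(u + q\right) - 3\right) = - 2 \left(\left(q + u\right) - 3\right) = - 2 \left(-3 + q + u\right) = 6 - 2 q - 2 u$)
$U{\left(V \right)} = \frac{6 - 3 V}{-118 + V}$ ($U{\left(V \right)} = \frac{V - \left(-6 + 4 V\right)}{V - 118} = \frac{V - \left(-6 + 4 V\right)}{-118 + V} = \frac{6 - 3 V}{-118 + V}$)
$\left(-24486 + 22698\right) - \left(-16571 + U{\left(-81 \right)}\right) = \left(-24486 + 22698\right) + \left(16571 - \frac{3 \left(2 - -81\right)}{-118 - 81}\right) = -1788 + \left(16571 - \frac{3 \left(2 + 81\right)}{-199}\right) = -1788 + \left(16571 - 3 \left(- \frac{1}{199}\right) 83\right) = -1788 + \left(16571 - - \frac{249}{199}\right) = -1788 + \left(16571 + \frac{249}{199}\right) = -1788 + \frac{3297878}{199} = \frac{2942066}{199}$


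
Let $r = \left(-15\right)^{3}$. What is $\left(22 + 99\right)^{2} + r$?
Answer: $11266$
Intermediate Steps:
$r = -3375$
$\left(22 + 99\right)^{2} + r = \left(22 + 99\right)^{2} - 3375 = 121^{2} - 3375 = 14641 - 3375 = 11266$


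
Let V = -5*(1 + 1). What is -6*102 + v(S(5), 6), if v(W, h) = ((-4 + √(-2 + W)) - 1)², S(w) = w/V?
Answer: -612 + (10 - I*√10)²/4 ≈ -589.5 - 15.811*I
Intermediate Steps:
V = -10 (V = -5*2 = -10)
S(w) = -w/10 (S(w) = w/(-10) = w*(-⅒) = -w/10)
v(W, h) = (-5 + √(-2 + W))²
-6*102 + v(S(5), 6) = -6*102 + (-5 + √(-2 - ⅒*5))² = -612 + (-5 + √(-2 - ½))² = -612 + (-5 + √(-5/2))² = -612 + (-5 + I*√10/2)²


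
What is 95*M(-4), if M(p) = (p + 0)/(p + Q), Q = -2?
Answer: 190/3 ≈ 63.333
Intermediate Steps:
M(p) = p/(-2 + p) (M(p) = (p + 0)/(p - 2) = p/(-2 + p))
95*M(-4) = 95*(-4/(-2 - 4)) = 95*(-4/(-6)) = 95*(-4*(-1/6)) = 95*(2/3) = 190/3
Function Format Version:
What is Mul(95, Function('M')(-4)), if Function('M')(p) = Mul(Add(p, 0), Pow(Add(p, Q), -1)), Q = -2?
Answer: Rational(190, 3) ≈ 63.333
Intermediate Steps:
Function('M')(p) = Mul(p, Pow(Add(-2, p), -1)) (Function('M')(p) = Mul(Add(p, 0), Pow(Add(p, -2), -1)) = Mul(p, Pow(Add(-2, p), -1)))
Mul(95, Function('M')(-4)) = Mul(95, Mul(-4, Pow(Add(-2, -4), -1))) = Mul(95, Mul(-4, Pow(-6, -1))) = Mul(95, Mul(-4, Rational(-1, 6))) = Mul(95, Rational(2, 3)) = Rational(190, 3)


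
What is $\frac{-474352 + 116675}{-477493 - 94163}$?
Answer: $\frac{357677}{571656} \approx 0.62569$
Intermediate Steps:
$\frac{-474352 + 116675}{-477493 - 94163} = - \frac{357677}{-571656} = \left(-357677\right) \left(- \frac{1}{571656}\right) = \frac{357677}{571656}$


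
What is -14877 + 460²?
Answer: 196723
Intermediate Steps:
-14877 + 460² = -14877 + 211600 = 196723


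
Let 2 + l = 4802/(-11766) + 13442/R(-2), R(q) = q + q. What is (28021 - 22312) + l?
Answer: 27604117/11766 ≈ 2346.1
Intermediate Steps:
R(q) = 2*q
l = -39567977/11766 (l = -2 + (4802/(-11766) + 13442/((2*(-2)))) = -2 + (4802*(-1/11766) + 13442/(-4)) = -2 + (-2401/5883 + 13442*(-¼)) = -2 + (-2401/5883 - 6721/2) = -2 - 39544445/11766 = -39567977/11766 ≈ -3362.9)
(28021 - 22312) + l = (28021 - 22312) - 39567977/11766 = 5709 - 39567977/11766 = 27604117/11766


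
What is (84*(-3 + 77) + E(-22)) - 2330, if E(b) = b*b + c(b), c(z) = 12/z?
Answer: 48064/11 ≈ 4369.5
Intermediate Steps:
E(b) = b² + 12/b (E(b) = b*b + 12/b = b² + 12/b)
(84*(-3 + 77) + E(-22)) - 2330 = (84*(-3 + 77) + (12 + (-22)³)/(-22)) - 2330 = (84*74 - (12 - 10648)/22) - 2330 = (6216 - 1/22*(-10636)) - 2330 = (6216 + 5318/11) - 2330 = 73694/11 - 2330 = 48064/11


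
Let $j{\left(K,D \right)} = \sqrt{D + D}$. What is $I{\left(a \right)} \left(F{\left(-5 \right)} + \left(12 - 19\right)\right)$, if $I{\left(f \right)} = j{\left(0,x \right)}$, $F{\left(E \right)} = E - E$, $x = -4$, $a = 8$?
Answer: $- 14 i \sqrt{2} \approx - 19.799 i$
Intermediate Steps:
$j{\left(K,D \right)} = \sqrt{2} \sqrt{D}$ ($j{\left(K,D \right)} = \sqrt{2 D} = \sqrt{2} \sqrt{D}$)
$F{\left(E \right)} = 0$
$I{\left(f \right)} = 2 i \sqrt{2}$ ($I{\left(f \right)} = \sqrt{2} \sqrt{-4} = \sqrt{2} \cdot 2 i = 2 i \sqrt{2}$)
$I{\left(a \right)} \left(F{\left(-5 \right)} + \left(12 - 19\right)\right) = 2 i \sqrt{2} \left(0 + \left(12 - 19\right)\right) = 2 i \sqrt{2} \left(0 - 7\right) = 2 i \sqrt{2} \left(-7\right) = - 14 i \sqrt{2}$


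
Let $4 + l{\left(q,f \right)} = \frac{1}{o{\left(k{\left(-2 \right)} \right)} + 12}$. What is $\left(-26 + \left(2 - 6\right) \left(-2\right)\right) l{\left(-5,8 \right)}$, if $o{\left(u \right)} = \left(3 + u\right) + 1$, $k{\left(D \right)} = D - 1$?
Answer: $\frac{918}{13} \approx 70.615$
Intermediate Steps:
$k{\left(D \right)} = -1 + D$ ($k{\left(D \right)} = D - 1 = -1 + D$)
$o{\left(u \right)} = 4 + u$
$l{\left(q,f \right)} = - \frac{51}{13}$ ($l{\left(q,f \right)} = -4 + \frac{1}{\left(4 - 3\right) + 12} = -4 + \frac{1}{1 + 12} = -4 + \frac{1}{13} = - \frac{51}{13}$)
$\left(-26 + \left(2 - 6\right) \left(-2\right)\right) l{\left(-5,8 \right)} = \left(-26 + \left(2 - 6\right) \left(-2\right)\right) \left(- \frac{51}{13}\right) = \left(-26 - -8\right) \left(- \frac{51}{13}\right) = \left(-26 + 8\right) \left(- \frac{51}{13}\right) = \left(-18\right) \left(- \frac{51}{13}\right) = \frac{918}{13}$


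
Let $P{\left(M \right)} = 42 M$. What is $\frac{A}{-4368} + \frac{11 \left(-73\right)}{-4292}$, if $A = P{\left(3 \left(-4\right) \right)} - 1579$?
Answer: $\frac{3111935}{4686864} \approx 0.66397$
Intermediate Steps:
$A = -2083$ ($A = 42 \cdot 3 \left(-4\right) - 1579 = 42 \left(-12\right) - 1579 = -504 - 1579 = -2083$)
$\frac{A}{-4368} + \frac{11 \left(-73\right)}{-4292} = - \frac{2083}{-4368} + \frac{11 \left(-73\right)}{-4292} = \left(-2083\right) \left(- \frac{1}{4368}\right) - - \frac{803}{4292} = \frac{2083}{4368} + \frac{803}{4292} = \frac{3111935}{4686864}$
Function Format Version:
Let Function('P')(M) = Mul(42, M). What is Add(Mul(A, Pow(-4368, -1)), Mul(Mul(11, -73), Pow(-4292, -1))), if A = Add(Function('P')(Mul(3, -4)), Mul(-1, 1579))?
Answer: Rational(3111935, 4686864) ≈ 0.66397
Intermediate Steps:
A = -2083 (A = Add(Mul(42, Mul(3, -4)), Mul(-1, 1579)) = Add(Mul(42, -12), -1579) = Add(-504, -1579) = -2083)
Add(Mul(A, Pow(-4368, -1)), Mul(Mul(11, -73), Pow(-4292, -1))) = Add(Mul(-2083, Pow(-4368, -1)), Mul(Mul(11, -73), Pow(-4292, -1))) = Add(Mul(-2083, Rational(-1, 4368)), Mul(-803, Rational(-1, 4292))) = Add(Rational(2083, 4368), Rational(803, 4292)) = Rational(3111935, 4686864)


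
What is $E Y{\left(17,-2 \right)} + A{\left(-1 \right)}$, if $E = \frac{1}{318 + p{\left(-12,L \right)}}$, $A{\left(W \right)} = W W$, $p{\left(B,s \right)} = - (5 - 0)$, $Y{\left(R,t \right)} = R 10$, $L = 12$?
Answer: $\frac{483}{313} \approx 1.5431$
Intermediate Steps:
$Y{\left(R,t \right)} = 10 R$
$p{\left(B,s \right)} = -5$ ($p{\left(B,s \right)} = - (5 + 0) = \left(-1\right) 5 = -5$)
$A{\left(W \right)} = W^{2}$
$E = \frac{1}{313}$ ($E = \frac{1}{318 - 5} = \frac{1}{313} \approx 0.0031949$)
$E Y{\left(17,-2 \right)} + A{\left(-1 \right)} = \frac{10 \cdot 17}{313} + \left(-1\right)^{2} = \frac{1}{313} \cdot 170 + 1 = \frac{170}{313} + 1 = \frac{483}{313}$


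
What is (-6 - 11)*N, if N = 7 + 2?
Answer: -153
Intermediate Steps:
N = 9
(-6 - 11)*N = (-6 - 11)*9 = -17*9 = -153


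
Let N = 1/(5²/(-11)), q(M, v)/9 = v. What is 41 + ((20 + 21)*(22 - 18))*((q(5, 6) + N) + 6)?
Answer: 245221/25 ≈ 9808.8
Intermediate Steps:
q(M, v) = 9*v
N = -11/25 (N = 1/(25*(-1/11)) = 1/(-25/11) = -11/25 ≈ -0.44000)
41 + ((20 + 21)*(22 - 18))*((q(5, 6) + N) + 6) = 41 + ((20 + 21)*(22 - 18))*((9*6 - 11/25) + 6) = 41 + (41*4)*((54 - 11/25) + 6) = 41 + 164*(1339/25 + 6) = 41 + 164*(1489/25) = 41 + 244196/25 = 245221/25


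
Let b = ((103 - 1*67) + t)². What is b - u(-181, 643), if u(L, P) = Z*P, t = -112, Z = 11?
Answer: -1297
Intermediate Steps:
u(L, P) = 11*P
b = 5776 (b = ((103 - 1*67) - 112)² = ((103 - 67) - 112)² = (36 - 112)² = (-76)² = 5776)
b - u(-181, 643) = 5776 - 11*643 = 5776 - 1*7073 = 5776 - 7073 = -1297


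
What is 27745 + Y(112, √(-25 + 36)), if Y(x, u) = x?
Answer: 27857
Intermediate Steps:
27745 + Y(112, √(-25 + 36)) = 27745 + 112 = 27857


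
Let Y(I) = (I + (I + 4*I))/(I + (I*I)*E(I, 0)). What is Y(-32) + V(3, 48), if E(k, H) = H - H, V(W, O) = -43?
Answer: -37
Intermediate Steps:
E(k, H) = 0
Y(I) = 6 (Y(I) = (I + (I + 4*I))/(I + (I*I)*0) = (I + 5*I)/(I + I²*0) = (6*I)/(I + 0) = (6*I)/I = 6)
Y(-32) + V(3, 48) = 6 - 43 = -37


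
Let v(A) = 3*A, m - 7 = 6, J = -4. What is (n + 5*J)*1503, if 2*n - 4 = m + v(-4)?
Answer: -52605/2 ≈ -26303.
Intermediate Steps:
m = 13 (m = 7 + 6 = 13)
n = 5/2 (n = 2 + (13 + 3*(-4))/2 = 2 + (13 - 12)/2 = 2 + (½)*1 = 2 + ½ = 5/2 ≈ 2.5000)
(n + 5*J)*1503 = (5/2 + 5*(-4))*1503 = (5/2 - 20)*1503 = -35/2*1503 = -52605/2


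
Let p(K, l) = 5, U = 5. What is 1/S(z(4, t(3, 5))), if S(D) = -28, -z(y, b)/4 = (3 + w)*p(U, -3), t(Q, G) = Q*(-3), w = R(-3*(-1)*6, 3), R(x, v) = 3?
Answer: -1/28 ≈ -0.035714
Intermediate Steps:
w = 3
t(Q, G) = -3*Q
z(y, b) = -120 (z(y, b) = -4*(3 + 3)*5 = -24*5 = -4*30 = -120)
1/S(z(4, t(3, 5))) = 1/(-28) = -1/28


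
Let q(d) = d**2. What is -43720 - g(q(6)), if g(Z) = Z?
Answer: -43756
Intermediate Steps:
-43720 - g(q(6)) = -43720 - 1*6**2 = -43720 - 1*36 = -43720 - 36 = -43756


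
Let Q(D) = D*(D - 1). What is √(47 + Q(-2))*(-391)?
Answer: -391*√53 ≈ -2846.5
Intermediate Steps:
Q(D) = D*(-1 + D)
√(47 + Q(-2))*(-391) = √(47 - 2*(-1 - 2))*(-391) = √(47 - 2*(-3))*(-391) = √(47 + 6)*(-391) = √53*(-391) = -391*√53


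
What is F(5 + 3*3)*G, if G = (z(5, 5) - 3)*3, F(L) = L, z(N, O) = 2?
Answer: -42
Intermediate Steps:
G = -3 (G = (2 - 3)*3 = -1*3 = -3)
F(5 + 3*3)*G = (5 + 3*3)*(-3) = (5 + 9)*(-3) = 14*(-3) = -42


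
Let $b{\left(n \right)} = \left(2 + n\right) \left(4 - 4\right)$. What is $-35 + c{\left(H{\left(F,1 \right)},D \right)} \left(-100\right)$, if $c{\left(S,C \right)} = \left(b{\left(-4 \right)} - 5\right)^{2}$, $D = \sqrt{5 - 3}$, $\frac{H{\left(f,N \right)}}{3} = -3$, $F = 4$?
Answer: $-2535$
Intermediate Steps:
$b{\left(n \right)} = 0$ ($b{\left(n \right)} = \left(2 + n\right) 0 = 0$)
$H{\left(f,N \right)} = -9$ ($H{\left(f,N \right)} = 3 \left(-3\right) = -9$)
$D = \sqrt{2} \approx 1.4142$
$c{\left(S,C \right)} = 25$ ($c{\left(S,C \right)} = \left(0 - 5\right)^{2} = \left(-5\right)^{2} = 25$)
$-35 + c{\left(H{\left(F,1 \right)},D \right)} \left(-100\right) = -35 + 25 \left(-100\right) = -35 - 2500 = -2535$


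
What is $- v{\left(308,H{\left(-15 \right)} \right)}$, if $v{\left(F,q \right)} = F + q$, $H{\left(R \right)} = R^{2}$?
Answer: $-533$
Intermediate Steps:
$- v{\left(308,H{\left(-15 \right)} \right)} = - (308 + \left(-15\right)^{2}) = - (308 + 225) = \left(-1\right) 533 = -533$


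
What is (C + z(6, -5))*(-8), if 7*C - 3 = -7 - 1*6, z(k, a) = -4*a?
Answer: -1040/7 ≈ -148.57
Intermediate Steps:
C = -10/7 (C = 3/7 + (-7 - 1*6)/7 = 3/7 + (-7 - 6)/7 = 3/7 + (⅐)*(-13) = 3/7 - 13/7 = -10/7 ≈ -1.4286)
(C + z(6, -5))*(-8) = (-10/7 - 4*(-5))*(-8) = (-10/7 + 20)*(-8) = (130/7)*(-8) = -1040/7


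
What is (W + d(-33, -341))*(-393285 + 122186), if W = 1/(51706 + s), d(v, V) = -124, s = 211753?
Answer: 8856510187585/263459 ≈ 3.3616e+7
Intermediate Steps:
W = 1/263459 (W = 1/(51706 + 211753) = 1/263459 ≈ 3.7957e-6)
(W + d(-33, -341))*(-393285 + 122186) = (1/263459 - 124)*(-393285 + 122186) = -32668915/263459*(-271099) = 8856510187585/263459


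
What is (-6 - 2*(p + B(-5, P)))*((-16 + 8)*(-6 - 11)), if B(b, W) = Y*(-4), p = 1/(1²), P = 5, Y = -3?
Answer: -4352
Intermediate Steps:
p = 1 (p = 1/1 = 1)
B(b, W) = 12 (B(b, W) = -3*(-4) = 12)
(-6 - 2*(p + B(-5, P)))*((-16 + 8)*(-6 - 11)) = (-6 - 2*(1 + 12))*((-16 + 8)*(-6 - 11)) = (-6 - 2*13)*(-8*(-17)) = (-6 - 1*26)*136 = (-6 - 26)*136 = -32*136 = -4352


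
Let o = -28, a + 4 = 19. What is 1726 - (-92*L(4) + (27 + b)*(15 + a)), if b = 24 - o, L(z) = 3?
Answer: -368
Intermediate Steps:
a = 15 (a = -4 + 19 = 15)
b = 52 (b = 24 - 1*(-28) = 24 + 28 = 52)
1726 - (-92*L(4) + (27 + b)*(15 + a)) = 1726 - (-92*3 + (27 + 52)*(15 + 15)) = 1726 - (-276 + 79*30) = 1726 - (-276 + 2370) = 1726 - 1*2094 = 1726 - 2094 = -368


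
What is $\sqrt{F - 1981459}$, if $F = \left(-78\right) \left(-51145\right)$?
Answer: $\sqrt{2007851} \approx 1417.0$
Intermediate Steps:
$F = 3989310$
$\sqrt{F - 1981459} = \sqrt{3989310 - 1981459} = \sqrt{2007851}$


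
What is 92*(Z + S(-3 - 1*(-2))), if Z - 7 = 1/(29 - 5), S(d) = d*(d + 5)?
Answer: 1679/6 ≈ 279.83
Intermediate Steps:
S(d) = d*(5 + d)
Z = 169/24 (Z = 7 + 1/(29 - 5) = 7 + 1/24 = 169/24 ≈ 7.0417)
92*(Z + S(-3 - 1*(-2))) = 92*(169/24 + (-3 - 1*(-2))*(5 + (-3 - 1*(-2)))) = 92*(169/24 + (-3 + 2)*(5 + (-3 + 2))) = 92*(169/24 - (5 - 1)) = 92*(169/24 - 1*4) = 92*(169/24 - 4) = 92*(73/24) = 1679/6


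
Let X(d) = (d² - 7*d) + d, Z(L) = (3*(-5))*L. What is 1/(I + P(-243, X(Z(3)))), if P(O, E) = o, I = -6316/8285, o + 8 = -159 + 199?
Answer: 8285/258804 ≈ 0.032013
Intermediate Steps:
Z(L) = -15*L
o = 32 (o = -8 + (-159 + 199) = -8 + 40 = 32)
X(d) = d² - 6*d
I = -6316/8285 (I = -6316*1/8285 = -6316/8285 ≈ -0.76234)
P(O, E) = 32
1/(I + P(-243, X(Z(3)))) = 1/(-6316/8285 + 32) = 1/(258804/8285) = 8285/258804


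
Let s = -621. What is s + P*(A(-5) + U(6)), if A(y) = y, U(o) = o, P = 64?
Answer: -557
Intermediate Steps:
s + P*(A(-5) + U(6)) = -621 + 64*(-5 + 6) = -621 + 64*1 = -621 + 64 = -557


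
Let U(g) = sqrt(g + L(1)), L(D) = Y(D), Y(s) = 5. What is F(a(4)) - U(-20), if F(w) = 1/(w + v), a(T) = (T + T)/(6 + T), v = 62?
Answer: 5/314 - I*sqrt(15) ≈ 0.015924 - 3.873*I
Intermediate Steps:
a(T) = 2*T/(6 + T) (a(T) = (2*T)/(6 + T) = 2*T/(6 + T))
L(D) = 5
U(g) = sqrt(5 + g) (U(g) = sqrt(g + 5) = sqrt(5 + g))
F(w) = 1/(62 + w) (F(w) = 1/(w + 62) = 1/(62 + w))
F(a(4)) - U(-20) = 1/(62 + 2*4/(6 + 4)) - sqrt(5 - 20) = 1/(62 + 2*4/10) - sqrt(-15) = 1/(62 + 2*4*(1/10)) - I*sqrt(15) = 1/(62 + 4/5) - I*sqrt(15) = 1/(314/5) - I*sqrt(15) = 5/314 - I*sqrt(15)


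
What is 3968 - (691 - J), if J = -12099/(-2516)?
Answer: 223163/68 ≈ 3281.8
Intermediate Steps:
J = 327/68 (J = -12099*(-1/2516) = 327/68 ≈ 4.8088)
3968 - (691 - J) = 3968 - (691 - 1*327/68) = 3968 - (691 - 327/68) = 3968 - 1*46661/68 = 3968 - 46661/68 = 223163/68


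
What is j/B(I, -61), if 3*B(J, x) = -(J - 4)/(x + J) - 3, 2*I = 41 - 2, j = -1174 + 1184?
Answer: -1245/109 ≈ -11.422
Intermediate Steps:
j = 10
I = 39/2 (I = (41 - 2)/2 = (½)*39 = 39/2 ≈ 19.500)
B(J, x) = -1 - (-4 + J)/(3*(J + x)) (B(J, x) = (-(J - 4)/(x + J) - 3)/3 = (-(-4 + J)/(J + x) - 3)/3 = (-3 - (-4 + J)/(J + x))/3 = -1 - (-4 + J)/(3*(J + x)))
j/B(I, -61) = 10/(((4/3 - 1*(-61) - 4/3*39/2)/(39/2 - 61))) = 10/(((4/3 + 61 - 26)/(-83/2))) = 10/((-2/83*109/3)) = 10/(-218/249) = 10*(-249/218) = -1245/109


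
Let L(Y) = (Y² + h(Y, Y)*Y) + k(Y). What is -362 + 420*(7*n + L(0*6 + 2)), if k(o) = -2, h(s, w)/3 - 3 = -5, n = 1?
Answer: -1622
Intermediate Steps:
h(s, w) = -6 (h(s, w) = 9 + 3*(-5) = 9 - 15 = -6)
L(Y) = -2 + Y² - 6*Y (L(Y) = (Y² - 6*Y) - 2 = -2 + Y² - 6*Y)
-362 + 420*(7*n + L(0*6 + 2)) = -362 + 420*(7*1 + (-2 + (0*6 + 2)² - 6*(0*6 + 2))) = -362 + 420*(7 + (-2 + (0 + 2)² - 6*(0 + 2))) = -362 + 420*(7 + (-2 + 2² - 6*2)) = -362 + 420*(7 + (-2 + 4 - 12)) = -362 + 420*(7 - 10) = -362 + 420*(-3) = -362 - 1260 = -1622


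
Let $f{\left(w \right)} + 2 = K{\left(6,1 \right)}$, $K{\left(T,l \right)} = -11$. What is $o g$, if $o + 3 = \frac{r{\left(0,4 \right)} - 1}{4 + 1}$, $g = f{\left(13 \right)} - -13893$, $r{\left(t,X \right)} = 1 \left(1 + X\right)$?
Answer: $-30536$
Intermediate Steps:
$f{\left(w \right)} = -13$ ($f{\left(w \right)} = -2 - 11 = -13$)
$r{\left(t,X \right)} = 1 + X$
$g = 13880$ ($g = -13 - -13893 = -13 + 13893 = 13880$)
$o = - \frac{11}{5}$ ($o = -3 + \frac{\left(1 + 4\right) - 1}{4 + 1} = -3 + \frac{5 - 1}{5} = -3 + 4 \cdot \frac{1}{5} = -3 + \frac{4}{5} = - \frac{11}{5} \approx -2.2$)
$o g = \left(- \frac{11}{5}\right) 13880 = -30536$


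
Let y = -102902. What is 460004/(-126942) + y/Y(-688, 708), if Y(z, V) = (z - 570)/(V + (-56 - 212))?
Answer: 1436739753982/39923259 ≈ 35988.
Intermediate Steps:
Y(z, V) = (-570 + z)/(-268 + V) (Y(z, V) = (-570 + z)/(V - 268) = (-570 + z)/(-268 + V))
460004/(-126942) + y/Y(-688, 708) = 460004/(-126942) - 102902*(-268 + 708)/(-570 - 688) = 460004*(-1/126942) - 102902/(-1258/440) = -230002/63471 - 102902/((1/440)*(-1258)) = -230002/63471 - 102902/(-629/220) = -230002/63471 - 102902*(-220/629) = -230002/63471 + 22638440/629 = 1436739753982/39923259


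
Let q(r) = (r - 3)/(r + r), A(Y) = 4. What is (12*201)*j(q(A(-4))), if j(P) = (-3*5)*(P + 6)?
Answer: -443205/2 ≈ -2.2160e+5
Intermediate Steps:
q(r) = (-3 + r)/(2*r) (q(r) = (-3 + r)/((2*r)) = (-3 + r)*(1/(2*r)) = (-3 + r)/(2*r))
j(P) = -90 - 15*P (j(P) = -15*(6 + P) = -90 - 15*P)
(12*201)*j(q(A(-4))) = (12*201)*(-90 - 15*(-3 + 4)/(2*4)) = 2412*(-90 - 15/(2*4)) = 2412*(-90 - 15*1/8) = 2412*(-90 - 15/8) = 2412*(-735/8) = -443205/2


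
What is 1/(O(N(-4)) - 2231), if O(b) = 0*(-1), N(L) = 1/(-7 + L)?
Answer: -1/2231 ≈ -0.00044823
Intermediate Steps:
O(b) = 0
1/(O(N(-4)) - 2231) = 1/(0 - 2231) = 1/(-2231) = -1/2231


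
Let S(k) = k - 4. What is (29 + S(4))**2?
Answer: 841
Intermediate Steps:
S(k) = -4 + k
(29 + S(4))**2 = (29 + (-4 + 4))**2 = (29 + 0)**2 = 29**2 = 841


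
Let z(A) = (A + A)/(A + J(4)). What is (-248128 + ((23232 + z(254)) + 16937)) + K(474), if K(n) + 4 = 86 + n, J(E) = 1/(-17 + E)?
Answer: -684630699/3301 ≈ -2.0740e+5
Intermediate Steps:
K(n) = 82 + n (K(n) = -4 + (86 + n) = 82 + n)
z(A) = 2*A/(-1/13 + A) (z(A) = (A + A)/(A + 1/(-17 + 4)) = (2*A)/(A + 1/(-13)) = (2*A)/(A - 1/13) = (2*A)/(-1/13 + A) = 2*A/(-1/13 + A))
(-248128 + ((23232 + z(254)) + 16937)) + K(474) = (-248128 + ((23232 + 26*254/(-1 + 13*254)) + 16937)) + (82 + 474) = (-248128 + ((23232 + 26*254/(-1 + 3302)) + 16937)) + 556 = (-248128 + ((23232 + 26*254/3301) + 16937)) + 556 = (-248128 + ((23232 + 26*254*(1/3301)) + 16937)) + 556 = (-248128 + ((23232 + 6604/3301) + 16937)) + 556 = (-248128 + (76695436/3301 + 16937)) + 556 = (-248128 + 132604473/3301) + 556 = -686466055/3301 + 556 = -684630699/3301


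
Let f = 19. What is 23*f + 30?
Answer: 467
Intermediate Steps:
23*f + 30 = 23*19 + 30 = 437 + 30 = 467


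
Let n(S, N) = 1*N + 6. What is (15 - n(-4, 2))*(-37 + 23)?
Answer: -98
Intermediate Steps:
n(S, N) = 6 + N (n(S, N) = N + 6 = 6 + N)
(15 - n(-4, 2))*(-37 + 23) = (15 - (6 + 2))*(-37 + 23) = (15 - 1*8)*(-14) = (15 - 8)*(-14) = 7*(-14) = -98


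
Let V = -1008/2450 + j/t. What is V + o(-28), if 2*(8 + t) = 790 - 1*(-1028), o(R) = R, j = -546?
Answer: -4575322/157675 ≈ -29.017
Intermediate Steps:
t = 901 (t = -8 + (790 - 1*(-1028))/2 = -8 + (790 + 1028)/2 = -8 + (1/2)*1818 = -8 + 909 = 901)
V = -160422/157675 (V = -1008/2450 - 546/901 = -1008*1/2450 - 546*1/901 = -72/175 - 546/901 = -160422/157675 ≈ -1.0174)
V + o(-28) = -160422/157675 - 28 = -4575322/157675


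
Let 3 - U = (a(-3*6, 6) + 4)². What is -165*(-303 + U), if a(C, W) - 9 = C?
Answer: 53625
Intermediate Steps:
a(C, W) = 9 + C
U = -22 (U = 3 - ((9 - 3*6) + 4)² = 3 - ((9 - 18) + 4)² = 3 - (-9 + 4)² = 3 - 1*(-5)² = 3 - 1*25 = 3 - 25 = -22)
-165*(-303 + U) = -165*(-303 - 22) = -165*(-325) = 53625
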